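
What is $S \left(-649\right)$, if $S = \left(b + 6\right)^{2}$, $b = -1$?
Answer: $-16225$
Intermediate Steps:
$S = 25$ ($S = \left(-1 + 6\right)^{2} = 5^{2} = 25$)
$S \left(-649\right) = 25 \left(-649\right) = -16225$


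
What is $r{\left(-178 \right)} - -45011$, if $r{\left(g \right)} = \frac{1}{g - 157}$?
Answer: $\frac{15078684}{335} \approx 45011.0$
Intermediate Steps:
$r{\left(g \right)} = \frac{1}{-157 + g}$
$r{\left(-178 \right)} - -45011 = \frac{1}{-157 - 178} - -45011 = \frac{1}{-335} + 45011 = - \frac{1}{335} + 45011 = \frac{15078684}{335}$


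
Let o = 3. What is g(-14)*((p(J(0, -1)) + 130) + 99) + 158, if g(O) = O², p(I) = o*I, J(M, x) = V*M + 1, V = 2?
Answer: 45630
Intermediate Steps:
J(M, x) = 1 + 2*M (J(M, x) = 2*M + 1 = 1 + 2*M)
p(I) = 3*I
g(-14)*((p(J(0, -1)) + 130) + 99) + 158 = (-14)²*((3*(1 + 2*0) + 130) + 99) + 158 = 196*((3*(1 + 0) + 130) + 99) + 158 = 196*((3*1 + 130) + 99) + 158 = 196*((3 + 130) + 99) + 158 = 196*(133 + 99) + 158 = 196*232 + 158 = 45472 + 158 = 45630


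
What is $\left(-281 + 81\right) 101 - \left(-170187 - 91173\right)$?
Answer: $241160$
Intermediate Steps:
$\left(-281 + 81\right) 101 - \left(-170187 - 91173\right) = \left(-200\right) 101 - -261360 = -20200 + 261360 = 241160$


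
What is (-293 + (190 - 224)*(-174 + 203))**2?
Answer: 1635841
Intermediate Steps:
(-293 + (190 - 224)*(-174 + 203))**2 = (-293 - 34*29)**2 = (-293 - 986)**2 = (-1279)**2 = 1635841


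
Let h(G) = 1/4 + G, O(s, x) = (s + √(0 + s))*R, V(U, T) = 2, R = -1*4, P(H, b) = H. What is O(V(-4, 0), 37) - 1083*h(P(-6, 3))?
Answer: 24877/4 - 4*√2 ≈ 6213.6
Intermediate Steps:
R = -4
O(s, x) = -4*s - 4*√s (O(s, x) = (s + √(0 + s))*(-4) = (s + √s)*(-4) = -4*s - 4*√s)
h(G) = ¼ + G
O(V(-4, 0), 37) - 1083*h(P(-6, 3)) = (-4*2 - 4*√2) - 1083*(¼ - 6) = (-8 - 4*√2) - 1083*(-23/4) = (-8 - 4*√2) + 24909/4 = 24877/4 - 4*√2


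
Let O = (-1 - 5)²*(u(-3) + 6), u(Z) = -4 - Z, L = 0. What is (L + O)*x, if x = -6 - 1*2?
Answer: -1440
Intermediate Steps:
x = -8 (x = -6 - 2 = -8)
O = 180 (O = (-1 - 5)²*((-4 - 1*(-3)) + 6) = (-6)²*((-4 + 3) + 6) = 36*(-1 + 6) = 36*5 = 180)
(L + O)*x = (0 + 180)*(-8) = 180*(-8) = -1440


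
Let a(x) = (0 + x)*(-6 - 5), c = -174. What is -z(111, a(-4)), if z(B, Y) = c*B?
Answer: 19314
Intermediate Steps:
a(x) = -11*x (a(x) = x*(-11) = -11*x)
z(B, Y) = -174*B
-z(111, a(-4)) = -(-174)*111 = -1*(-19314) = 19314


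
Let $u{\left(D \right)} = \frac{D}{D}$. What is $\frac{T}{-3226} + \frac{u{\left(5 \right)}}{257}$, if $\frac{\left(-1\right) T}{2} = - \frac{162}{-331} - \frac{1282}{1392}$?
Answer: $\frac{346045805}{95500297416} \approx 0.0036235$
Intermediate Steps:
$u{\left(D \right)} = 1$
$T = \frac{99419}{115188}$ ($T = - 2 \left(- \frac{162}{-331} - \frac{1282}{1392}\right) = - 2 \left(\left(-162\right) \left(- \frac{1}{331}\right) - \frac{641}{696}\right) = - 2 \left(\frac{162}{331} - \frac{641}{696}\right) = \left(-2\right) \left(- \frac{99419}{230376}\right) = \frac{99419}{115188} \approx 0.8631$)
$\frac{T}{-3226} + \frac{u{\left(5 \right)}}{257} = \frac{99419}{115188 \left(-3226\right)} + 1 \cdot \frac{1}{257} = \frac{99419}{115188} \left(- \frac{1}{3226}\right) + 1 \cdot \frac{1}{257} = - \frac{99419}{371596488} + \frac{1}{257} = \frac{346045805}{95500297416}$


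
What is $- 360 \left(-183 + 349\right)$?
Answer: $-59760$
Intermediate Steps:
$- 360 \left(-183 + 349\right) = \left(-360\right) 166 = -59760$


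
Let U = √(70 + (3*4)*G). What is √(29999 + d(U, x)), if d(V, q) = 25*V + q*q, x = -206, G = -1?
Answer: √(72435 + 25*√58) ≈ 269.49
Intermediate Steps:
U = √58 (U = √(70 + (3*4)*(-1)) = √(70 + 12*(-1)) = √(70 - 12) = √58 ≈ 7.6158)
d(V, q) = q² + 25*V (d(V, q) = 25*V + q² = q² + 25*V)
√(29999 + d(U, x)) = √(29999 + ((-206)² + 25*√58)) = √(29999 + (42436 + 25*√58)) = √(72435 + 25*√58)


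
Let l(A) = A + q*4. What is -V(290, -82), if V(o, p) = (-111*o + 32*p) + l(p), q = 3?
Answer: 34884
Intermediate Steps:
l(A) = 12 + A (l(A) = A + 3*4 = A + 12 = 12 + A)
V(o, p) = 12 - 111*o + 33*p (V(o, p) = (-111*o + 32*p) + (12 + p) = 12 - 111*o + 33*p)
-V(290, -82) = -(12 - 111*290 + 33*(-82)) = -(12 - 32190 - 2706) = -1*(-34884) = 34884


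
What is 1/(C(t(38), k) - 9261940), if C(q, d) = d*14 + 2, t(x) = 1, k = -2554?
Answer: -1/9297694 ≈ -1.0755e-7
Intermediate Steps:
C(q, d) = 2 + 14*d (C(q, d) = 14*d + 2 = 2 + 14*d)
1/(C(t(38), k) - 9261940) = 1/((2 + 14*(-2554)) - 9261940) = 1/((2 - 35756) - 9261940) = 1/(-35754 - 9261940) = 1/(-9297694) = -1/9297694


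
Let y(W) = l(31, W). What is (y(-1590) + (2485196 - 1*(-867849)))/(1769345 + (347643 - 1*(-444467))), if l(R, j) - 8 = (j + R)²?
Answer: 5783534/2561455 ≈ 2.2579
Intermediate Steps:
l(R, j) = 8 + (R + j)² (l(R, j) = 8 + (j + R)² = 8 + (R + j)²)
y(W) = 8 + (31 + W)²
(y(-1590) + (2485196 - 1*(-867849)))/(1769345 + (347643 - 1*(-444467))) = ((8 + (31 - 1590)²) + (2485196 - 1*(-867849)))/(1769345 + (347643 - 1*(-444467))) = ((8 + (-1559)²) + (2485196 + 867849))/(1769345 + (347643 + 444467)) = ((8 + 2430481) + 3353045)/(1769345 + 792110) = (2430489 + 3353045)/2561455 = 5783534*(1/2561455) = 5783534/2561455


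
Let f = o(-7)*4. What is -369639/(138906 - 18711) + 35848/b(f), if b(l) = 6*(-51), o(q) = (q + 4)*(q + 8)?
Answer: -245658883/2043315 ≈ -120.23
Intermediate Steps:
o(q) = (4 + q)*(8 + q)
f = -12 (f = (32 + (-7)² + 12*(-7))*4 = (32 + 49 - 84)*4 = -3*4 = -12)
b(l) = -306
-369639/(138906 - 18711) + 35848/b(f) = -369639/(138906 - 18711) + 35848/(-306) = -369639/120195 + 35848*(-1/306) = -369639*1/120195 - 17924/153 = -41071/13355 - 17924/153 = -245658883/2043315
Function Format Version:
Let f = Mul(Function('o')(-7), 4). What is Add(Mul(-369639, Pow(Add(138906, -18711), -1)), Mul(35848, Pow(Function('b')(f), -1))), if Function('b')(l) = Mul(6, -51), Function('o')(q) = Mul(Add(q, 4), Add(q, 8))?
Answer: Rational(-245658883, 2043315) ≈ -120.23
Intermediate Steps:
Function('o')(q) = Mul(Add(4, q), Add(8, q))
f = -12 (f = Mul(Add(32, Pow(-7, 2), Mul(12, -7)), 4) = Mul(Add(32, 49, -84), 4) = Mul(-3, 4) = -12)
Function('b')(l) = -306
Add(Mul(-369639, Pow(Add(138906, -18711), -1)), Mul(35848, Pow(Function('b')(f), -1))) = Add(Mul(-369639, Pow(Add(138906, -18711), -1)), Mul(35848, Pow(-306, -1))) = Add(Mul(-369639, Pow(120195, -1)), Mul(35848, Rational(-1, 306))) = Add(Mul(-369639, Rational(1, 120195)), Rational(-17924, 153)) = Add(Rational(-41071, 13355), Rational(-17924, 153)) = Rational(-245658883, 2043315)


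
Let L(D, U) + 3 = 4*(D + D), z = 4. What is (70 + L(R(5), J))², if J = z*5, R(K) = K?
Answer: 11449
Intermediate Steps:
J = 20 (J = 4*5 = 20)
L(D, U) = -3 + 8*D (L(D, U) = -3 + 4*(D + D) = -3 + 4*(2*D) = -3 + 8*D)
(70 + L(R(5), J))² = (70 + (-3 + 8*5))² = (70 + (-3 + 40))² = (70 + 37)² = 107² = 11449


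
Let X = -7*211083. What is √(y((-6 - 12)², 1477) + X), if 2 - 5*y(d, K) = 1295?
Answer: 3*I*√4105110/5 ≈ 1215.7*I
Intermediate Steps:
X = -1477581
y(d, K) = -1293/5 (y(d, K) = ⅖ - ⅕*1295 = ⅖ - 259 = -1293/5)
√(y((-6 - 12)², 1477) + X) = √(-1293/5 - 1477581) = √(-7389198/5) = 3*I*√4105110/5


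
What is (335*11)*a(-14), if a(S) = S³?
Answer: -10111640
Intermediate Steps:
(335*11)*a(-14) = (335*11)*(-14)³ = 3685*(-2744) = -10111640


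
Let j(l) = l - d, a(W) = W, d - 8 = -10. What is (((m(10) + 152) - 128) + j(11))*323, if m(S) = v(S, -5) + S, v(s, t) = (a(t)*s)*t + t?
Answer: 94316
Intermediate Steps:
d = -2 (d = 8 - 10 = -2)
v(s, t) = t + s*t² (v(s, t) = (t*s)*t + t = (s*t)*t + t = s*t² + t = t + s*t²)
m(S) = -5 + 26*S (m(S) = -5*(1 + S*(-5)) + S = -5*(1 - 5*S) + S = (-5 + 25*S) + S = -5 + 26*S)
j(l) = 2 + l (j(l) = l - 1*(-2) = l + 2 = 2 + l)
(((m(10) + 152) - 128) + j(11))*323 = ((((-5 + 26*10) + 152) - 128) + (2 + 11))*323 = ((((-5 + 260) + 152) - 128) + 13)*323 = (((255 + 152) - 128) + 13)*323 = ((407 - 128) + 13)*323 = (279 + 13)*323 = 292*323 = 94316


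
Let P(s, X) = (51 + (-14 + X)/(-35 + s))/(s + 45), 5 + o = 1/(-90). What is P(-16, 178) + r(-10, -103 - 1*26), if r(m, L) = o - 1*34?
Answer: -1657813/44370 ≈ -37.363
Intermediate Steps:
o = -451/90 (o = -5 + 1/(-90) = -5 - 1/90 = -451/90 ≈ -5.0111)
r(m, L) = -3511/90 (r(m, L) = -451/90 - 1*34 = -451/90 - 34 = -3511/90)
P(s, X) = (51 + (-14 + X)/(-35 + s))/(45 + s)
P(-16, 178) + r(-10, -103 - 1*26) = (-1799 + 178 + 51*(-16))/(-1575 + (-16)² + 10*(-16)) - 3511/90 = (-1799 + 178 - 816)/(-1575 + 256 - 160) - 3511/90 = -2437/(-1479) - 3511/90 = -1/1479*(-2437) - 3511/90 = 2437/1479 - 3511/90 = -1657813/44370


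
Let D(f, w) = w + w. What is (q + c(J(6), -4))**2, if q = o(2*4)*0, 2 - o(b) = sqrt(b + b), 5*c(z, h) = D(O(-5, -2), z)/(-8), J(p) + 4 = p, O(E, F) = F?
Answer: 1/100 ≈ 0.010000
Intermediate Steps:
J(p) = -4 + p
D(f, w) = 2*w
c(z, h) = -z/20 (c(z, h) = ((2*z)/(-8))/5 = ((2*z)*(-1/8))/5 = (-z/4)/5 = -z/20)
o(b) = 2 - sqrt(2)*sqrt(b) (o(b) = 2 - sqrt(b + b) = 2 - sqrt(2*b) = 2 - sqrt(2)*sqrt(b))
q = 0 (q = (2 - sqrt(2)*sqrt(2*4))*0 = (2 - sqrt(2)*sqrt(8))*0 = (2 - sqrt(2)*2*sqrt(2))*0 = (2 - 4)*0 = -2*0 = 0)
(q + c(J(6), -4))**2 = (0 - (-4 + 6)/20)**2 = (0 - 1/20*2)**2 = (0 - 1/10)**2 = (-1/10)**2 = 1/100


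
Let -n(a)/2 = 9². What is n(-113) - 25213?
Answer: -25375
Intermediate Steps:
n(a) = -162 (n(a) = -2*9² = -2*81 = -162)
n(-113) - 25213 = -162 - 25213 = -25375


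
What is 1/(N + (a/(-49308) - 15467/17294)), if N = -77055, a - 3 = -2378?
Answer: -426366276/32854014183973 ≈ -1.2978e-5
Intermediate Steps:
a = -2375 (a = 3 - 2378 = -2375)
1/(N + (a/(-49308) - 15467/17294)) = 1/(-77055 + (-2375/(-49308) - 15467/17294)) = 1/(-77055 + (-2375*(-1/49308) - 15467*1/17294)) = 1/(-77055 + (2375/49308 - 15467/17294)) = 1/(-77055 - 360786793/426366276) = 1/(-32854014183973/426366276) = -426366276/32854014183973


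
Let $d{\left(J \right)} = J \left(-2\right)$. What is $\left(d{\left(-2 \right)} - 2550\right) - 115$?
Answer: $-2661$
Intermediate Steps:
$d{\left(J \right)} = - 2 J$
$\left(d{\left(-2 \right)} - 2550\right) - 115 = \left(\left(-2\right) \left(-2\right) - 2550\right) - 115 = \left(4 - 2550\right) - 115 = -2546 - 115 = -2661$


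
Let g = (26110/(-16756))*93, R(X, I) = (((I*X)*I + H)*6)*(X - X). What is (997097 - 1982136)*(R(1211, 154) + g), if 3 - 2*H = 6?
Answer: 1195950625485/8378 ≈ 1.4275e+8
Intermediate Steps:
H = -3/2 (H = 3/2 - ½*6 = 3/2 - 3 = -3/2 ≈ -1.5000)
R(X, I) = 0 (R(X, I) = (((I*X)*I - 3/2)*6)*(X - X) = ((X*I² - 3/2)*6)*0 = ((-3/2 + X*I²)*6)*0 = (-9 + 6*X*I²)*0 = 0)
g = -1214115/8378 (g = (26110*(-1/16756))*93 = -13055/8378*93 = -1214115/8378 ≈ -144.92)
(997097 - 1982136)*(R(1211, 154) + g) = (997097 - 1982136)*(0 - 1214115/8378) = -985039*(-1214115/8378) = 1195950625485/8378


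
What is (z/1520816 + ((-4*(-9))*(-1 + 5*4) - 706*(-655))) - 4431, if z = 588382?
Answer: 348786516855/760408 ≈ 4.5868e+5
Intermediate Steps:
(z/1520816 + ((-4*(-9))*(-1 + 5*4) - 706*(-655))) - 4431 = (588382/1520816 + ((-4*(-9))*(-1 + 5*4) - 706*(-655))) - 4431 = (588382*(1/1520816) + (36*(-1 + 20) + 462430)) - 4431 = (294191/760408 + (36*19 + 462430)) - 4431 = (294191/760408 + (684 + 462430)) - 4431 = (294191/760408 + 463114) - 4431 = 352155884703/760408 - 4431 = 348786516855/760408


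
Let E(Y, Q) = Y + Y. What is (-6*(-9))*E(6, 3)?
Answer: 648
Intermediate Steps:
E(Y, Q) = 2*Y
(-6*(-9))*E(6, 3) = (-6*(-9))*(2*6) = 54*12 = 648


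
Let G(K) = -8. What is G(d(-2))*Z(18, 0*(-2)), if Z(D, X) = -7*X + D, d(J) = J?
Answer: -144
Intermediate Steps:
Z(D, X) = D - 7*X
G(d(-2))*Z(18, 0*(-2)) = -8*(18 - 0*(-2)) = -8*(18 - 7*0) = -8*(18 + 0) = -8*18 = -144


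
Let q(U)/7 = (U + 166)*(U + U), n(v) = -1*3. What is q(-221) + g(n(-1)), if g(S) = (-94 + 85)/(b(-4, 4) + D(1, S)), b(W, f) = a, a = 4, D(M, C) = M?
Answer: 850841/5 ≈ 1.7017e+5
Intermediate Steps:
b(W, f) = 4
n(v) = -3
g(S) = -9/5 (g(S) = (-94 + 85)/(4 + 1) = -9/5)
q(U) = 14*U*(166 + U) (q(U) = 7*((U + 166)*(U + U)) = 7*((166 + U)*(2*U)) = 7*(2*U*(166 + U)) = 14*U*(166 + U))
q(-221) + g(n(-1)) = 14*(-221)*(166 - 221) - 9/5 = 14*(-221)*(-55) - 9/5 = 170170 - 9/5 = 850841/5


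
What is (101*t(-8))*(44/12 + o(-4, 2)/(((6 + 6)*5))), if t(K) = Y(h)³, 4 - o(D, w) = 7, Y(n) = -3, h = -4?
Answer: -197253/20 ≈ -9862.7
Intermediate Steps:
o(D, w) = -3 (o(D, w) = 4 - 1*7 = 4 - 7 = -3)
t(K) = -27 (t(K) = (-3)³ = -27)
(101*t(-8))*(44/12 + o(-4, 2)/(((6 + 6)*5))) = (101*(-27))*(44/12 - 3*1/(5*(6 + 6))) = -2727*(44*(1/12) - 3/(12*5)) = -2727*(11/3 - 3/60) = -2727*(11/3 - 3*1/60) = -2727*(11/3 - 1/20) = -2727*217/60 = -197253/20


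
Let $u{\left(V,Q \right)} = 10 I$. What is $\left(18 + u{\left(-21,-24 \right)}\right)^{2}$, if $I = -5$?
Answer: $1024$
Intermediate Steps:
$u{\left(V,Q \right)} = -50$ ($u{\left(V,Q \right)} = 10 \left(-5\right) = -50$)
$\left(18 + u{\left(-21,-24 \right)}\right)^{2} = \left(18 - 50\right)^{2} = \left(-32\right)^{2} = 1024$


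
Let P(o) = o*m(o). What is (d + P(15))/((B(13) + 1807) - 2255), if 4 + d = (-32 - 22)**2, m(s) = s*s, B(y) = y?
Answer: -6287/435 ≈ -14.453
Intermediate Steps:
m(s) = s**2
P(o) = o**3 (P(o) = o*o**2 = o**3)
d = 2912 (d = -4 + (-32 - 22)**2 = -4 + (-54)**2 = -4 + 2916 = 2912)
(d + P(15))/((B(13) + 1807) - 2255) = (2912 + 15**3)/((13 + 1807) - 2255) = (2912 + 3375)/(1820 - 2255) = 6287/(-435) = 6287*(-1/435) = -6287/435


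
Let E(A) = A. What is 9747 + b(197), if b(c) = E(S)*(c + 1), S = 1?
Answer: 9945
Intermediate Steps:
b(c) = 1 + c (b(c) = 1*(c + 1) = 1*(1 + c) = 1 + c)
9747 + b(197) = 9747 + (1 + 197) = 9747 + 198 = 9945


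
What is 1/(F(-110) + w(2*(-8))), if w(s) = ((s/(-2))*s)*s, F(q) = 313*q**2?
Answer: 1/3789348 ≈ 2.6390e-7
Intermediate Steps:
w(s) = -s**3/2 (w(s) = ((s*(-1/2))*s)*s = ((-s/2)*s)*s = (-s**2/2)*s = -s**3/2)
1/(F(-110) + w(2*(-8))) = 1/(313*(-110)**2 - (2*(-8))**3/2) = 1/(313*12100 - 1/2*(-16)**3) = 1/(3787300 - 1/2*(-4096)) = 1/(3787300 + 2048) = 1/3789348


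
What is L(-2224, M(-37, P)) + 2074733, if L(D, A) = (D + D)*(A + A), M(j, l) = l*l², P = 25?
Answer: -136925267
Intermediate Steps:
M(j, l) = l³
L(D, A) = 4*A*D (L(D, A) = (2*D)*(2*A) = 4*A*D)
L(-2224, M(-37, P)) + 2074733 = 4*25³*(-2224) + 2074733 = 4*15625*(-2224) + 2074733 = -139000000 + 2074733 = -136925267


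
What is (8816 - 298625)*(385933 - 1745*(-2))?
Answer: -112858290207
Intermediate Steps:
(8816 - 298625)*(385933 - 1745*(-2)) = -289809*(385933 + 3490) = -289809*389423 = -112858290207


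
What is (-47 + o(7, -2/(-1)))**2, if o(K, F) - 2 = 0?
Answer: 2025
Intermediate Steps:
o(K, F) = 2 (o(K, F) = 2 + 0 = 2)
(-47 + o(7, -2/(-1)))**2 = (-47 + 2)**2 = (-45)**2 = 2025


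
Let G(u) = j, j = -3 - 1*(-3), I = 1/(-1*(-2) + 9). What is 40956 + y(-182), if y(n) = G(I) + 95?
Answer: 41051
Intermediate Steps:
I = 1/11 (I = 1/(2 + 9) = 1/11 ≈ 0.090909)
j = 0 (j = -3 + 3 = 0)
G(u) = 0
y(n) = 95 (y(n) = 0 + 95 = 95)
40956 + y(-182) = 40956 + 95 = 41051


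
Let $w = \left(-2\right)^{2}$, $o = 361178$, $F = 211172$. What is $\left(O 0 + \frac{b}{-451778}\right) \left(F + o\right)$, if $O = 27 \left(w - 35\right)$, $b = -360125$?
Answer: $\frac{103058771875}{225889} \approx 4.5624 \cdot 10^{5}$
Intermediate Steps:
$w = 4$
$O = -837$ ($O = 27 \left(4 - 35\right) = 27 \left(-31\right) = -837$)
$\left(O 0 + \frac{b}{-451778}\right) \left(F + o\right) = \left(\left(-837\right) 0 - \frac{360125}{-451778}\right) \left(211172 + 361178\right) = \left(0 - - \frac{360125}{451778}\right) 572350 = \left(0 + \frac{360125}{451778}\right) 572350 = \frac{360125}{451778} \cdot 572350 = \frac{103058771875}{225889}$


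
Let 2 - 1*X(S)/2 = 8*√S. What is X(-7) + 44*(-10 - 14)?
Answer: -1052 - 16*I*√7 ≈ -1052.0 - 42.332*I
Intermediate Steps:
X(S) = 4 - 16*√S
X(-7) + 44*(-10 - 14) = (4 - 16*I*√7) + 44*(-10 - 14) = (4 - 16*I*√7) + 44*(-24) = (4 - 16*I*√7) - 1056 = -1052 - 16*I*√7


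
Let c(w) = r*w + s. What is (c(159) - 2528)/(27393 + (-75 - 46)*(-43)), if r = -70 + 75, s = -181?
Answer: -33/562 ≈ -0.058719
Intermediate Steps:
r = 5
c(w) = -181 + 5*w (c(w) = 5*w - 181 = -181 + 5*w)
(c(159) - 2528)/(27393 + (-75 - 46)*(-43)) = ((-181 + 5*159) - 2528)/(27393 + (-75 - 46)*(-43)) = ((-181 + 795) - 2528)/(27393 - 121*(-43)) = (614 - 2528)/(27393 + 5203) = -1914/32596 = -1914*1/32596 = -33/562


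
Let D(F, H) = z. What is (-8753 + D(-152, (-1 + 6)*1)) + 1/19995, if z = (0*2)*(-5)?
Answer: -175016234/19995 ≈ -8753.0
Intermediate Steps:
z = 0 (z = 0*(-5) = 0)
D(F, H) = 0
(-8753 + D(-152, (-1 + 6)*1)) + 1/19995 = (-8753 + 0) + 1/19995 = -8753 + 1/19995 = -175016234/19995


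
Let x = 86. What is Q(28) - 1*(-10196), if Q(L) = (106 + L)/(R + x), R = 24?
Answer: 560847/55 ≈ 10197.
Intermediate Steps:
Q(L) = 53/55 + L/110 (Q(L) = (106 + L)/(24 + 86) = (106 + L)/110 = (106 + L)*(1/110) = 53/55 + L/110)
Q(28) - 1*(-10196) = (53/55 + (1/110)*28) - 1*(-10196) = (53/55 + 14/55) + 10196 = 67/55 + 10196 = 560847/55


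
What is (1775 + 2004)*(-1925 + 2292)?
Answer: 1386893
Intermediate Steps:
(1775 + 2004)*(-1925 + 2292) = 3779*367 = 1386893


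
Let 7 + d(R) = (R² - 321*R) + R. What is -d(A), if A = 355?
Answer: -12418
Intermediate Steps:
d(R) = -7 + R² - 320*R (d(R) = -7 + ((R² - 321*R) + R) = -7 + (R² - 320*R) = -7 + R² - 320*R)
-d(A) = -(-7 + 355² - 320*355) = -(-7 + 126025 - 113600) = -1*12418 = -12418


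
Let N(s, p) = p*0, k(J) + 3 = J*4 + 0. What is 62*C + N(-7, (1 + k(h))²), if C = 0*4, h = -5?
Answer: 0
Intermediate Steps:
k(J) = -3 + 4*J (k(J) = -3 + (J*4 + 0) = -3 + (4*J + 0) = -3 + 4*J)
C = 0
N(s, p) = 0
62*C + N(-7, (1 + k(h))²) = 62*0 + 0 = 0 + 0 = 0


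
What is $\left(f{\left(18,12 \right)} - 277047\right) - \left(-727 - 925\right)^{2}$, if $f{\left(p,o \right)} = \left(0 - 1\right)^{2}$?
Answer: $-3006150$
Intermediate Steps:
$f{\left(p,o \right)} = 1$ ($f{\left(p,o \right)} = \left(-1\right)^{2} = 1$)
$\left(f{\left(18,12 \right)} - 277047\right) - \left(-727 - 925\right)^{2} = \left(1 - 277047\right) - \left(-727 - 925\right)^{2} = \left(1 - 277047\right) - \left(-1652\right)^{2} = -277046 - 2729104 = -3006150$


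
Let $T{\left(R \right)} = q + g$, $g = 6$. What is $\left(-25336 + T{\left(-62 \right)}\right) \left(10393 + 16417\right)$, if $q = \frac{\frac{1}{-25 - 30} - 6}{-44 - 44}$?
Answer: $- \frac{328682205789}{484} \approx -6.791 \cdot 10^{8}$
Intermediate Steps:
$q = \frac{331}{4840}$ ($q = \frac{\frac{1}{-55} - 6}{-88} = \left(- \frac{1}{55} - 6\right) \left(- \frac{1}{88}\right) = \left(- \frac{331}{55}\right) \left(- \frac{1}{88}\right) = \frac{331}{4840} \approx 0.068388$)
$T{\left(R \right)} = \frac{29371}{4840}$ ($T{\left(R \right)} = \frac{331}{4840} + 6 = \frac{29371}{4840}$)
$\left(-25336 + T{\left(-62 \right)}\right) \left(10393 + 16417\right) = \left(-25336 + \frac{29371}{4840}\right) \left(10393 + 16417\right) = \left(- \frac{122596869}{4840}\right) 26810 = - \frac{328682205789}{484}$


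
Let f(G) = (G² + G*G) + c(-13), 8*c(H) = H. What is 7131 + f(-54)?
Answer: 103691/8 ≈ 12961.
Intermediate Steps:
c(H) = H/8
f(G) = -13/8 + 2*G² (f(G) = (G² + G*G) + (⅛)*(-13) = (G² + G²) - 13/8 = 2*G² - 13/8 = -13/8 + 2*G²)
7131 + f(-54) = 7131 + (-13/8 + 2*(-54)²) = 7131 + (-13/8 + 2*2916) = 7131 + (-13/8 + 5832) = 7131 + 46643/8 = 103691/8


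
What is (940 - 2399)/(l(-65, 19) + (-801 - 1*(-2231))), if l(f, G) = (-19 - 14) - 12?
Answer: -1459/1385 ≈ -1.0534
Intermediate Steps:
l(f, G) = -45 (l(f, G) = -33 - 12 = -45)
(940 - 2399)/(l(-65, 19) + (-801 - 1*(-2231))) = (940 - 2399)/(-45 + (-801 - 1*(-2231))) = -1459/(-45 + (-801 + 2231)) = -1459/(-45 + 1430) = -1459/1385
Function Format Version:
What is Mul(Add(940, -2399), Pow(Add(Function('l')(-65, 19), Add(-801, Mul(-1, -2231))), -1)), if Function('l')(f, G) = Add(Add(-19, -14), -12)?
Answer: Rational(-1459, 1385) ≈ -1.0534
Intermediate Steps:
Function('l')(f, G) = -45 (Function('l')(f, G) = Add(-33, -12) = -45)
Mul(Add(940, -2399), Pow(Add(Function('l')(-65, 19), Add(-801, Mul(-1, -2231))), -1)) = Mul(Add(940, -2399), Pow(Add(-45, Add(-801, Mul(-1, -2231))), -1)) = Mul(-1459, Pow(Add(-45, Add(-801, 2231)), -1)) = Mul(-1459, Pow(Add(-45, 1430), -1)) = Mul(-1459, Pow(1385, -1)) = Mul(-1459, Rational(1, 1385)) = Rational(-1459, 1385)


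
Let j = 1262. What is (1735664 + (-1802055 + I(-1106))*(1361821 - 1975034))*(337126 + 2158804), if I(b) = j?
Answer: 2756184149279257890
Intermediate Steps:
I(b) = 1262
(1735664 + (-1802055 + I(-1106))*(1361821 - 1975034))*(337126 + 2158804) = (1735664 + (-1802055 + 1262)*(1361821 - 1975034))*(337126 + 2158804) = (1735664 - 1800793*(-613213))*2495930 = (1735664 + 1104269677909)*2495930 = 1104271413573*2495930 = 2756184149279257890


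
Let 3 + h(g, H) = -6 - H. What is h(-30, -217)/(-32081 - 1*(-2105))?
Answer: -26/3747 ≈ -0.0069389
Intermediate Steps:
h(g, H) = -9 - H (h(g, H) = -3 + (-6 - H) = -9 - H)
h(-30, -217)/(-32081 - 1*(-2105)) = (-9 - 1*(-217))/(-32081 - 1*(-2105)) = (-9 + 217)/(-32081 + 2105) = 208/(-29976) = 208*(-1/29976) = -26/3747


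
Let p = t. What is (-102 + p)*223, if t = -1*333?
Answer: -97005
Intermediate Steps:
t = -333
p = -333
(-102 + p)*223 = (-102 - 333)*223 = -435*223 = -97005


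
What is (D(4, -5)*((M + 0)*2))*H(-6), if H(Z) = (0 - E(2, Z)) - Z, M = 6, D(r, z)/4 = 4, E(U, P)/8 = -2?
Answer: 4224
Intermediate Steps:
E(U, P) = -16 (E(U, P) = 8*(-2) = -16)
D(r, z) = 16 (D(r, z) = 4*4 = 16)
H(Z) = 16 - Z (H(Z) = (0 - 1*(-16)) - Z = (0 + 16) - Z = 16 - Z)
(D(4, -5)*((M + 0)*2))*H(-6) = (16*((6 + 0)*2))*(16 - 1*(-6)) = (16*(6*2))*(16 + 6) = (16*12)*22 = 192*22 = 4224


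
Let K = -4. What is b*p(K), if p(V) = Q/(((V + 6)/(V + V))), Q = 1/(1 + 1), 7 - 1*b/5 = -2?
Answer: -90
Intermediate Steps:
b = 45 (b = 35 - 5*(-2) = 35 + 10 = 45)
Q = ½ (Q = 1/2 = ½ ≈ 0.50000)
p(V) = V/(6 + V) (p(V) = 1/(2*(((V + 6)/(V + V)))) = 1/(2*(((6 + V)/((2*V))))) = 1/(2*(((6 + V)*(1/(2*V))))) = 1/(2*(((6 + V)/(2*V)))) = (2*V/(6 + V))/2 = V/(6 + V))
b*p(K) = 45*(-4/(6 - 4)) = 45*(-4/2) = 45*(-4*½) = 45*(-2) = -90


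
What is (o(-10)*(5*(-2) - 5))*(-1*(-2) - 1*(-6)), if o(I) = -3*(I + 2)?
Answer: -2880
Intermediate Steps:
o(I) = -6 - 3*I (o(I) = -3*(2 + I) = -6 - 3*I)
(o(-10)*(5*(-2) - 5))*(-1*(-2) - 1*(-6)) = ((-6 - 3*(-10))*(5*(-2) - 5))*(-1*(-2) - 1*(-6)) = ((-6 + 30)*(-10 - 5))*(2 + 6) = (24*(-15))*8 = -360*8 = -2880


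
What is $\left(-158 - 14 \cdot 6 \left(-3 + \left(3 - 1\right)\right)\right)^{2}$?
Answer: $5476$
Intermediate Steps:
$\left(-158 - 14 \cdot 6 \left(-3 + \left(3 - 1\right)\right)\right)^{2} = \left(-158 - 14 \cdot 6 \left(-3 + 2\right)\right)^{2} = \left(-158 - 14 \cdot 6 \left(-1\right)\right)^{2} = \left(-158 - -84\right)^{2} = \left(-158 + 84\right)^{2} = \left(-74\right)^{2} = 5476$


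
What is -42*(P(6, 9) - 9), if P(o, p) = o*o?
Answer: -1134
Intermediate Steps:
P(o, p) = o**2
-42*(P(6, 9) - 9) = -42*(6**2 - 9) = -42*(36 - 9) = -42*27 = -1134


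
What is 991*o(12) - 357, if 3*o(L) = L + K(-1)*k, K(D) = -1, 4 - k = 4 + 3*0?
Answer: 3607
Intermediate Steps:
k = 0 (k = 4 - (4 + 3*0) = 4 - (4 + 0) = 4 - 1*4 = 4 - 4 = 0)
o(L) = L/3 (o(L) = (L - 1*0)/3 = (L + 0)/3 = L/3)
991*o(12) - 357 = 991*((⅓)*12) - 357 = 991*4 - 357 = 3964 - 357 = 3607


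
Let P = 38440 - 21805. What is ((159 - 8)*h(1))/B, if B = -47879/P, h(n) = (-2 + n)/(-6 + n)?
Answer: -502377/47879 ≈ -10.493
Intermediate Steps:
P = 16635
h(n) = (-2 + n)/(-6 + n)
B = -47879/16635 ≈ -2.8782
((159 - 8)*h(1))/B = ((159 - 8)*((-2 + 1)/(-6 + 1)))/(-47879/16635) = (151*(-1/(-5)))*(-16635/47879) = (151*(-⅕*(-1)))*(-16635/47879) = (151*(⅕))*(-16635/47879) = (151/5)*(-16635/47879) = -502377/47879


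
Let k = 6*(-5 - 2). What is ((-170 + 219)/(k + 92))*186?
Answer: 4557/25 ≈ 182.28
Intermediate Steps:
k = -42 (k = 6*(-7) = -42)
((-170 + 219)/(k + 92))*186 = ((-170 + 219)/(-42 + 92))*186 = (49/50)*186 = 4557/25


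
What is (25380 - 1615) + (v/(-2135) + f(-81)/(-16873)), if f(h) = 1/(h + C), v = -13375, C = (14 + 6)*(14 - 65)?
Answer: 188564436417517/7932452871 ≈ 23771.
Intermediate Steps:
C = -1020 (C = 20*(-51) = -1020)
f(h) = 1/(-1020 + h) (f(h) = 1/(h - 1020) = 1/(-1020 + h))
(25380 - 1615) + (v/(-2135) + f(-81)/(-16873)) = (25380 - 1615) + (-13375/(-2135) + 1/(-1020 - 81*(-16873))) = 23765 + (-13375*(-1/2135) - 1/16873/(-1101)) = 23765 + (2675/427 - 1/1101*(-1/16873)) = 23765 + (2675/427 + 1/18577173) = 23765 + 49693938202/7932452871 = 188564436417517/7932452871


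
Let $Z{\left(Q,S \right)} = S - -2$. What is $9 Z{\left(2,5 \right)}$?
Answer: $63$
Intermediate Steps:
$Z{\left(Q,S \right)} = 2 + S$ ($Z{\left(Q,S \right)} = S + 2 = 2 + S$)
$9 Z{\left(2,5 \right)} = 9 \left(2 + 5\right) = 9 \cdot 7 = 63$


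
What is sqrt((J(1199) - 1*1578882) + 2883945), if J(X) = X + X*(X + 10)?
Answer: sqrt(2755853) ≈ 1660.1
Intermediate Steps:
J(X) = X + X*(10 + X)
sqrt((J(1199) - 1*1578882) + 2883945) = sqrt((1199*(11 + 1199) - 1*1578882) + 2883945) = sqrt((1199*1210 - 1578882) + 2883945) = sqrt((1450790 - 1578882) + 2883945) = sqrt(-128092 + 2883945) = sqrt(2755853)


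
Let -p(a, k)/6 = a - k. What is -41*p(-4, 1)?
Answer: -1230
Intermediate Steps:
p(a, k) = -6*a + 6*k (p(a, k) = -6*(a - k) = -6*a + 6*k)
-41*p(-4, 1) = -41*(-6*(-4) + 6*1) = -41*(24 + 6) = -41*30 = -1230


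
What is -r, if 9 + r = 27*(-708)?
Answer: 19125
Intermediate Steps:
r = -19125 (r = -9 + 27*(-708) = -9 - 19116 = -19125)
-r = -1*(-19125) = 19125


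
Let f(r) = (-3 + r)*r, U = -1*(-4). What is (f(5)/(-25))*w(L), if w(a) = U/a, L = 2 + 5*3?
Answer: -8/85 ≈ -0.094118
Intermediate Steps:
L = 17 (L = 2 + 15 = 17)
U = 4
f(r) = r*(-3 + r)
w(a) = 4/a
(f(5)/(-25))*w(L) = ((5*(-3 + 5))/(-25))*(4/17) = ((5*2)*(-1/25))*(4*(1/17)) = (10*(-1/25))*(4/17) = -⅖*4/17 = -8/85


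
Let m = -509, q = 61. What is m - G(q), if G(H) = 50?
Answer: -559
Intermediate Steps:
m - G(q) = -509 - 1*50 = -509 - 50 = -559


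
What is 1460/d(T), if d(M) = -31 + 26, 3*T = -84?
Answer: -292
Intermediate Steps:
T = -28 (T = (⅓)*(-84) = -28)
d(M) = -5
1460/d(T) = 1460/(-5) = 1460*(-⅕) = -292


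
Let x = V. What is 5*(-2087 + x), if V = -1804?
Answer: -19455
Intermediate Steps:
x = -1804
5*(-2087 + x) = 5*(-2087 - 1804) = 5*(-3891) = -19455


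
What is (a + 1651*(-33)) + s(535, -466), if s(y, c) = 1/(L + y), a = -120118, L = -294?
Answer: -42078840/241 ≈ -1.7460e+5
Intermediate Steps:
s(y, c) = 1/(-294 + y)
(a + 1651*(-33)) + s(535, -466) = (-120118 + 1651*(-33)) + 1/(-294 + 535) = (-120118 - 54483) + 1/241 = -174601 + 1/241 = -42078840/241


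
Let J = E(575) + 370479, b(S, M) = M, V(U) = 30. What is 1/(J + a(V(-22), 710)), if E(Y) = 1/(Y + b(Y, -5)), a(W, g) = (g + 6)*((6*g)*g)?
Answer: 570/1234610925031 ≈ 4.6168e-10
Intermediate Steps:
a(W, g) = 6*g²*(6 + g) (a(W, g) = (6 + g)*(6*g²) = 6*g²*(6 + g))
E(Y) = 1/(-5 + Y) (E(Y) = 1/(Y - 5) = 1/(-5 + Y))
J = 211173031/570 (J = 1/(-5 + 575) + 370479 = 1/570 + 370479 = 211173031/570 ≈ 3.7048e+5)
1/(J + a(V(-22), 710)) = 1/(211173031/570 + 6*710²*(6 + 710)) = 1/(211173031/570 + 6*504100*716) = 1/(211173031/570 + 2165613600) = 1/(1234610925031/570) = 570/1234610925031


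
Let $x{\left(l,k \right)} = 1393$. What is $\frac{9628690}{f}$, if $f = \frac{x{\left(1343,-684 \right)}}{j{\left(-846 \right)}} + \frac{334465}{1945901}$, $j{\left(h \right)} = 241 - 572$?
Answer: $- \frac{3100887026198695}{1299966089} \approx -2.3854 \cdot 10^{6}$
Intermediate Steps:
$j{\left(h \right)} = -331$
$f = - \frac{2599932178}{644093231}$ ($f = \frac{1393}{-331} + \frac{334465}{1945901} = 1393 \left(- \frac{1}{331}\right) + 334465 \cdot \frac{1}{1945901} = - \frac{1393}{331} + \frac{334465}{1945901} = - \frac{2599932178}{644093231} \approx -4.0366$)
$\frac{9628690}{f} = \frac{9628690}{- \frac{2599932178}{644093231}} = 9628690 \left(- \frac{644093231}{2599932178}\right) = - \frac{3100887026198695}{1299966089}$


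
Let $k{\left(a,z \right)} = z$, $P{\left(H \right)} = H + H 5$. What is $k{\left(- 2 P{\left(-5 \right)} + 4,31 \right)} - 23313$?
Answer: $-23282$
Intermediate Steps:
$P{\left(H \right)} = 6 H$ ($P{\left(H \right)} = H + 5 H = 6 H$)
$k{\left(- 2 P{\left(-5 \right)} + 4,31 \right)} - 23313 = 31 - 23313 = -23282$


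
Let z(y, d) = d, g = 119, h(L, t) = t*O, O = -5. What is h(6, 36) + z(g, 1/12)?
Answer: -2159/12 ≈ -179.92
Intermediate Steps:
h(L, t) = -5*t (h(L, t) = t*(-5) = -5*t)
h(6, 36) + z(g, 1/12) = -5*36 + 1/12 = -180 + 1/12 = -2159/12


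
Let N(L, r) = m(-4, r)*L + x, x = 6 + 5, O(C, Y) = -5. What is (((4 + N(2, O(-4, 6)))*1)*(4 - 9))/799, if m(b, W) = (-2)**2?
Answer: -115/799 ≈ -0.14393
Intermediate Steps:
m(b, W) = 4
x = 11
N(L, r) = 11 + 4*L (N(L, r) = 4*L + 11 = 11 + 4*L)
(((4 + N(2, O(-4, 6)))*1)*(4 - 9))/799 = (((4 + (11 + 4*2))*1)*(4 - 9))/799 = (((4 + (11 + 8))*1)*(-5))*(1/799) = (((4 + 19)*1)*(-5))*(1/799) = ((23*1)*(-5))*(1/799) = (23*(-5))*(1/799) = -115*1/799 = -115/799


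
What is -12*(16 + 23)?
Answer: -468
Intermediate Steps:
-12*(16 + 23) = -12*39 = -468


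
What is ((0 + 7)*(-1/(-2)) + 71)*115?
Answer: 17135/2 ≈ 8567.5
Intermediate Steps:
((0 + 7)*(-1/(-2)) + 71)*115 = (7*(-1*(-½)) + 71)*115 = (7*(½) + 71)*115 = (7/2 + 71)*115 = (149/2)*115 = 17135/2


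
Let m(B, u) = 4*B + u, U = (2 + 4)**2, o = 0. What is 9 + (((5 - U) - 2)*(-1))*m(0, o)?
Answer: 9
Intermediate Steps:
U = 36 (U = 6**2 = 36)
m(B, u) = u + 4*B
9 + (((5 - U) - 2)*(-1))*m(0, o) = 9 + (((5 - 1*36) - 2)*(-1))*(0 + 4*0) = 9 + (((5 - 36) - 2)*(-1))*(0 + 0) = 9 + ((-31 - 2)*(-1))*0 = 9 - 33*(-1)*0 = 9 + 33*0 = 9 + 0 = 9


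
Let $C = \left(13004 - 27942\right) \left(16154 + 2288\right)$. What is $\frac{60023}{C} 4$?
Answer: $- \frac{60023}{68871649} \approx -0.00087152$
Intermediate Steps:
$C = -275486596$ ($C = \left(-14938\right) 18442 = -275486596$)
$\frac{60023}{C} 4 = \frac{60023}{-275486596} \cdot 4 = 60023 \left(- \frac{1}{275486596}\right) 4 = \left(- \frac{60023}{275486596}\right) 4 = - \frac{60023}{68871649}$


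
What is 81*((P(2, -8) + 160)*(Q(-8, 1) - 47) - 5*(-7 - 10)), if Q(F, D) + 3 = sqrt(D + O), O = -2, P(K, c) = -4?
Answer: -624915 + 12636*I ≈ -6.2492e+5 + 12636.0*I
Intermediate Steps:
Q(F, D) = -3 + sqrt(-2 + D) (Q(F, D) = -3 + sqrt(D - 2) = -3 + sqrt(-2 + D))
81*((P(2, -8) + 160)*(Q(-8, 1) - 47) - 5*(-7 - 10)) = 81*((-4 + 160)*((-3 + sqrt(-2 + 1)) - 47) - 5*(-7 - 10)) = 81*(156*((-3 + sqrt(-1)) - 47) - 5*(-17)) = 81*(156*((-3 + I) - 47) + 85) = 81*(156*(-50 + I) + 85) = 81*((-7800 + 156*I) + 85) = 81*(-7715 + 156*I) = -624915 + 12636*I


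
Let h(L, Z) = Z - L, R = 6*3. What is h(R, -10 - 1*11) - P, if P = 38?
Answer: -77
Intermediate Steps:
R = 18
h(R, -10 - 1*11) - P = ((-10 - 1*11) - 1*18) - 1*38 = ((-10 - 11) - 18) - 38 = (-21 - 18) - 38 = -39 - 38 = -77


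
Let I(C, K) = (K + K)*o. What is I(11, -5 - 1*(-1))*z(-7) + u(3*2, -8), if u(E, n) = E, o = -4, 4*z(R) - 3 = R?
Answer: -26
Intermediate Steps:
z(R) = ¾ + R/4
I(C, K) = -8*K (I(C, K) = (K + K)*(-4) = (2*K)*(-4) = -8*K)
I(11, -5 - 1*(-1))*z(-7) + u(3*2, -8) = (-8*(-5 - 1*(-1)))*(¾ + (¼)*(-7)) + 3*2 = (-8*(-5 + 1))*(¾ - 7/4) + 6 = -8*(-4)*(-1) + 6 = 32*(-1) + 6 = -32 + 6 = -26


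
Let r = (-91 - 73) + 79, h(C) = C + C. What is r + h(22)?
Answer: -41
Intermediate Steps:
h(C) = 2*C
r = -85 (r = -164 + 79 = -85)
r + h(22) = -85 + 2*22 = -85 + 44 = -41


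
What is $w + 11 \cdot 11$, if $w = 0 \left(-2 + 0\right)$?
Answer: $121$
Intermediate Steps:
$w = 0$ ($w = 0 \left(-2\right) = 0$)
$w + 11 \cdot 11 = 0 + 11 \cdot 11 = 0 + 121 = 121$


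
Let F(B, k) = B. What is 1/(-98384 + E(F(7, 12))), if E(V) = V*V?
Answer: -1/98335 ≈ -1.0169e-5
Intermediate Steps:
E(V) = V²
1/(-98384 + E(F(7, 12))) = 1/(-98384 + 7²) = 1/(-98384 + 49) = 1/(-98335) = -1/98335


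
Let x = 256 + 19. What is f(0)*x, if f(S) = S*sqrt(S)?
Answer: 0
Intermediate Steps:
f(S) = S**(3/2)
x = 275
f(0)*x = 0**(3/2)*275 = 0*275 = 0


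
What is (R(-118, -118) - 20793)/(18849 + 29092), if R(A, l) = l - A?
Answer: -20793/47941 ≈ -0.43372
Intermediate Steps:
(R(-118, -118) - 20793)/(18849 + 29092) = ((-118 - 1*(-118)) - 20793)/(18849 + 29092) = ((-118 + 118) - 20793)/47941 = (0 - 20793)*(1/47941) = -20793*1/47941 = -20793/47941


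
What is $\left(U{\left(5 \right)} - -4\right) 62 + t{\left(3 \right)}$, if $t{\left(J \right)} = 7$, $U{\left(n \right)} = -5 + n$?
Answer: $255$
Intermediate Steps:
$\left(U{\left(5 \right)} - -4\right) 62 + t{\left(3 \right)} = \left(\left(-5 + 5\right) - -4\right) 62 + 7 = \left(0 + 4\right) 62 + 7 = 4 \cdot 62 + 7 = 248 + 7 = 255$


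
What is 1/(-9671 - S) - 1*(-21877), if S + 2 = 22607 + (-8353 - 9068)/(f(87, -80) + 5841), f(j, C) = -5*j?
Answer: 1272268856163/58155545 ≈ 21877.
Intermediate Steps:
S = 40728403/1802 (S = -2 + (22607 + (-8353 - 9068)/(-5*87 + 5841)) = -2 + (22607 - 17421/(-435 + 5841)) = -2 + (22607 - 17421/5406) = -2 + (22607 - 17421*1/5406) = -2 + (22607 - 5807/1802) = -2 + 40732007/1802 = 40728403/1802 ≈ 22602.)
1/(-9671 - S) - 1*(-21877) = 1/(-9671 - 1*40728403/1802) - 1*(-21877) = 1/(-9671 - 40728403/1802) + 21877 = 1/(-58155545/1802) + 21877 = -1802/58155545 + 21877 = 1272268856163/58155545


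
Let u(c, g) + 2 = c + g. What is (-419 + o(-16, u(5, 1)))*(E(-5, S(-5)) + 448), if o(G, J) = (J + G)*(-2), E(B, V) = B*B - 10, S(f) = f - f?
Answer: -182885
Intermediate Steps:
u(c, g) = -2 + c + g (u(c, g) = -2 + (c + g) = -2 + c + g)
S(f) = 0
E(B, V) = -10 + B**2 (E(B, V) = B**2 - 10 = -10 + B**2)
o(G, J) = -2*G - 2*J (o(G, J) = (G + J)*(-2) = -2*G - 2*J)
(-419 + o(-16, u(5, 1)))*(E(-5, S(-5)) + 448) = (-419 + (-2*(-16) - 2*(-2 + 5 + 1)))*((-10 + (-5)**2) + 448) = (-419 + (32 - 2*4))*((-10 + 25) + 448) = (-419 + (32 - 8))*(15 + 448) = (-419 + 24)*463 = -395*463 = -182885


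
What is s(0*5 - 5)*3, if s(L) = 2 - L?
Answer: 21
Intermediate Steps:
s(0*5 - 5)*3 = (2 - (0*5 - 5))*3 = (2 - (0 - 5))*3 = (2 - 1*(-5))*3 = (2 + 5)*3 = 7*3 = 21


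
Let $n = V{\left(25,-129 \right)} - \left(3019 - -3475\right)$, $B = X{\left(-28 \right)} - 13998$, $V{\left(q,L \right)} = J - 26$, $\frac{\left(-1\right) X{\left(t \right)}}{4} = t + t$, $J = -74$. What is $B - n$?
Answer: $-7180$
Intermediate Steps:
$X{\left(t \right)} = - 8 t$ ($X{\left(t \right)} = - 4 \left(t + t\right) = - 4 \cdot 2 t = - 8 t$)
$V{\left(q,L \right)} = -100$ ($V{\left(q,L \right)} = -74 - 26 = -100$)
$B = -13774$ ($B = \left(-8\right) \left(-28\right) - 13998 = 224 - 13998 = -13774$)
$n = -6594$ ($n = -100 - \left(3019 - -3475\right) = -100 - \left(3019 + 3475\right) = -100 - 6494 = -6594$)
$B - n = -13774 - -6594 = -13774 + 6594 = -7180$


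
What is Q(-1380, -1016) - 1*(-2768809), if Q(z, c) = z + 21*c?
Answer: 2746093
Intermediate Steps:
Q(-1380, -1016) - 1*(-2768809) = (-1380 + 21*(-1016)) - 1*(-2768809) = (-1380 - 21336) + 2768809 = -22716 + 2768809 = 2746093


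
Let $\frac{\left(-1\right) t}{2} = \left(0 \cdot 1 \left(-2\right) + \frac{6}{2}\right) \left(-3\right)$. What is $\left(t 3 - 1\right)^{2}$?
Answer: $2809$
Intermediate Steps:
$t = 18$ ($t = - 2 \left(0 \cdot 1 \left(-2\right) + \frac{6}{2}\right) \left(-3\right) = - 2 \left(0 \left(-2\right) + 6 \cdot \frac{1}{2}\right) \left(-3\right) = - 2 \left(0 + 3\right) \left(-3\right) = - 2 \cdot 3 \left(-3\right) = \left(-2\right) \left(-9\right) = 18$)
$\left(t 3 - 1\right)^{2} = \left(18 \cdot 3 - 1\right)^{2} = \left(54 - 1\right)^{2} = 53^{2} = 2809$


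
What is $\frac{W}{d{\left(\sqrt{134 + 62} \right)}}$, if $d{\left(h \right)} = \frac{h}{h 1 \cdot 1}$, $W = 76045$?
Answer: $76045$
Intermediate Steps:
$d{\left(h \right)} = 1$ ($d{\left(h \right)} = \frac{h}{h 1} = \frac{h}{h} = 1$)
$\frac{W}{d{\left(\sqrt{134 + 62} \right)}} = \frac{76045}{1} = 76045 \cdot 1 = 76045$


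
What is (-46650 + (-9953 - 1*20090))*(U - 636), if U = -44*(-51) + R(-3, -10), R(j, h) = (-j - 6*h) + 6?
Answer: -128614161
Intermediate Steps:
R(j, h) = 6 - j - 6*h
U = 2313 (U = -44*(-51) + (6 - 1*(-3) - 6*(-10)) = 2244 + (6 + 3 + 60) = 2244 + 69 = 2313)
(-46650 + (-9953 - 1*20090))*(U - 636) = (-46650 + (-9953 - 1*20090))*(2313 - 636) = (-46650 + (-9953 - 20090))*1677 = (-46650 - 30043)*1677 = -76693*1677 = -128614161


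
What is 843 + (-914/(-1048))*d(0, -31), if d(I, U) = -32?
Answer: 106777/131 ≈ 815.09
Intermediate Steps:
843 + (-914/(-1048))*d(0, -31) = 843 - 914/(-1048)*(-32) = 843 - 914*(-1/1048)*(-32) = 843 + (457/524)*(-32) = 843 - 3656/131 = 106777/131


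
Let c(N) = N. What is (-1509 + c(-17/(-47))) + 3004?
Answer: 70282/47 ≈ 1495.4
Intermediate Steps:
(-1509 + c(-17/(-47))) + 3004 = (-1509 - 17/(-47)) + 3004 = (-1509 - 17*(-1/47)) + 3004 = (-1509 + 17/47) + 3004 = -70906/47 + 3004 = 70282/47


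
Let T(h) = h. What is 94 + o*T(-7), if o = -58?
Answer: 500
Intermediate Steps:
94 + o*T(-7) = 94 - 58*(-7) = 94 + 406 = 500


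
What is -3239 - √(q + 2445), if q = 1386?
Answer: -3239 - √3831 ≈ -3300.9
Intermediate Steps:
-3239 - √(q + 2445) = -3239 - √(1386 + 2445) = -3239 - √3831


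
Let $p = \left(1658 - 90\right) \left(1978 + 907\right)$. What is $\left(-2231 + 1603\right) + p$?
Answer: $4523052$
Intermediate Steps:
$p = 4523680$ ($p = 1568 \cdot 2885 = 4523680$)
$\left(-2231 + 1603\right) + p = \left(-2231 + 1603\right) + 4523680 = -628 + 4523680 = 4523052$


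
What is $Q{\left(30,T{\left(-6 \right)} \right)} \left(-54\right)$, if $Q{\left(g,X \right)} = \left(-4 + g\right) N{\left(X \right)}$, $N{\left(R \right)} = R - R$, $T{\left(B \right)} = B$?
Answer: $0$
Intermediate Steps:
$N{\left(R \right)} = 0$
$Q{\left(g,X \right)} = 0$ ($Q{\left(g,X \right)} = \left(-4 + g\right) 0 = 0$)
$Q{\left(30,T{\left(-6 \right)} \right)} \left(-54\right) = 0 \left(-54\right) = 0$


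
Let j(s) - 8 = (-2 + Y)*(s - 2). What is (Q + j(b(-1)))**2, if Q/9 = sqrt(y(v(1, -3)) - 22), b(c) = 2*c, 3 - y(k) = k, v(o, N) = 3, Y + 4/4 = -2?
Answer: -998 + 504*I*sqrt(22) ≈ -998.0 + 2364.0*I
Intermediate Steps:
Y = -3 (Y = -1 - 2 = -3)
y(k) = 3 - k
j(s) = 18 - 5*s (j(s) = 8 + (-2 - 3)*(s - 2) = 8 - 5*(-2 + s) = 8 + (10 - 5*s) = 18 - 5*s)
Q = 9*I*sqrt(22) (Q = 9*sqrt((3 - 1*3) - 22) = 9*sqrt((3 - 3) - 22) = 9*sqrt(0 - 22) = 9*sqrt(-22) = 9*(I*sqrt(22)) = 9*I*sqrt(22) ≈ 42.214*I)
(Q + j(b(-1)))**2 = (9*I*sqrt(22) + (18 - 10*(-1)))**2 = (9*I*sqrt(22) + (18 - 5*(-2)))**2 = (9*I*sqrt(22) + (18 + 10))**2 = (9*I*sqrt(22) + 28)**2 = (28 + 9*I*sqrt(22))**2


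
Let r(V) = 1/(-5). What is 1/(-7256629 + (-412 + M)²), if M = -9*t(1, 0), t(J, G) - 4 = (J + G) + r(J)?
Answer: -25/176235549 ≈ -1.4186e-7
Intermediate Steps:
r(V) = -⅕ (r(V) = 1*(-⅕) = -⅕)
t(J, G) = 19/5 + G + J (t(J, G) = 4 + ((J + G) - ⅕) = 4 + ((G + J) - ⅕) = 4 + (-⅕ + G + J) = 19/5 + G + J)
M = -216/5 (M = -9*(19/5 + 0 + 1) = -9*24/5 = -216/5 ≈ -43.200)
1/(-7256629 + (-412 + M)²) = 1/(-7256629 + (-412 - 216/5)²) = 1/(-7256629 + (-2276/5)²) = 1/(-7256629 + 5180176/25) = 1/(-176235549/25) = -25/176235549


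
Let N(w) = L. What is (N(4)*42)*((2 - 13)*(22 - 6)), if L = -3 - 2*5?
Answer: 96096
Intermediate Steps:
L = -13 (L = -3 - 10 = -13)
N(w) = -13
(N(4)*42)*((2 - 13)*(22 - 6)) = (-13*42)*((2 - 13)*(22 - 6)) = -(-6006)*16 = -546*(-176) = 96096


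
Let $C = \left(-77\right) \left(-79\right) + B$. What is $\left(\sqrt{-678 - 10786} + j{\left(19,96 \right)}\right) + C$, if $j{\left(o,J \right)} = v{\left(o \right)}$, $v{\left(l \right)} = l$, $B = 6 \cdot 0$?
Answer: $6102 + 2 i \sqrt{2866} \approx 6102.0 + 107.07 i$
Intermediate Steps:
$B = 0$
$j{\left(o,J \right)} = o$
$C = 6083$ ($C = \left(-77\right) \left(-79\right) + 0 = 6083 + 0 = 6083$)
$\left(\sqrt{-678 - 10786} + j{\left(19,96 \right)}\right) + C = \left(\sqrt{-678 - 10786} + 19\right) + 6083 = \left(\sqrt{-11464} + 19\right) + 6083 = \left(2 i \sqrt{2866} + 19\right) + 6083 = \left(19 + 2 i \sqrt{2866}\right) + 6083 = 6102 + 2 i \sqrt{2866}$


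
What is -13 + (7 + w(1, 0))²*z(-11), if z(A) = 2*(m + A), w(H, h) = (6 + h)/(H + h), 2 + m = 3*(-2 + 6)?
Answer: -351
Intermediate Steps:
m = 10 (m = -2 + 3*(-2 + 6) = -2 + 3*4 = -2 + 12 = 10)
w(H, h) = (6 + h)/(H + h)
z(A) = 20 + 2*A (z(A) = 2*(10 + A) = 20 + 2*A)
-13 + (7 + w(1, 0))²*z(-11) = -13 + (7 + (6 + 0)/(1 + 0))²*(20 + 2*(-11)) = -13 + (7 + 6/1)²*(20 - 22) = -13 + (7 + 1*6)²*(-2) = -13 + (7 + 6)²*(-2) = -13 + 13²*(-2) = -13 + 169*(-2) = -13 - 338 = -351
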